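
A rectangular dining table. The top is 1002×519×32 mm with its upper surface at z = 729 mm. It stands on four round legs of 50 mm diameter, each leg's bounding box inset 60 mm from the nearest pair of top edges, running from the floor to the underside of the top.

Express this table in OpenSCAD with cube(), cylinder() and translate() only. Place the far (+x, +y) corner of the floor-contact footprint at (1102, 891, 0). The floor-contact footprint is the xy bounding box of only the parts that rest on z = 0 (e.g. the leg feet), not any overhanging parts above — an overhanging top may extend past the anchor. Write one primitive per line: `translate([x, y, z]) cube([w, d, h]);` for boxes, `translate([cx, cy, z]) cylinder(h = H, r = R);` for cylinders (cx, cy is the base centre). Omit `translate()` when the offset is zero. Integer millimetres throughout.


translate([160, 432, 697]) cube([1002, 519, 32]);
translate([245, 517, 0]) cylinder(h = 697, r = 25);
translate([1077, 517, 0]) cylinder(h = 697, r = 25);
translate([245, 866, 0]) cylinder(h = 697, r = 25);
translate([1077, 866, 0]) cylinder(h = 697, r = 25);


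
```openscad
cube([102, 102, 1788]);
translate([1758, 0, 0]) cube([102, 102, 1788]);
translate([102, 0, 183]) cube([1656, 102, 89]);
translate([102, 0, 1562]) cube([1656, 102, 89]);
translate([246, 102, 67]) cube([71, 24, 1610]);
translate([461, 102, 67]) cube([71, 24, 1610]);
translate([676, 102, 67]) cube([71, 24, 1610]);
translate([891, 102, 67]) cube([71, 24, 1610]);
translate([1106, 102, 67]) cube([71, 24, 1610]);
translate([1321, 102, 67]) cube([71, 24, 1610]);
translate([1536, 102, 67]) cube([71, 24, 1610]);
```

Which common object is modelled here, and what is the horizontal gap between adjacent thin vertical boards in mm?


A fence section. The picket gap is 144 mm.

Two posts, two rails, 7 pickets — a fence section. Span 1656 mm holds 7 pickets of 71 mm with 8 equal gaps: ⌊(1656 − 7·71) / 8⌋ = 144 mm.


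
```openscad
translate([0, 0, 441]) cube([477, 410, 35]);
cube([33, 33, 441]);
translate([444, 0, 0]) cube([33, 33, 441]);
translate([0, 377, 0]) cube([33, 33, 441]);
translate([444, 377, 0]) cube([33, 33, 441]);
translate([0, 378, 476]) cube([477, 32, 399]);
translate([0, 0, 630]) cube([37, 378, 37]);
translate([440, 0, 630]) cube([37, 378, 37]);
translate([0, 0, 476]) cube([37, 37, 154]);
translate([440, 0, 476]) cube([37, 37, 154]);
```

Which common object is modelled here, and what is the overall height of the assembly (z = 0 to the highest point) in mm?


A chair. The overall height is 875 mm.

A slab on four corner posts with a tall panel at the back — a chair. The seat slab sits at z = 441 with thickness 35, and the 399 mm backrest starts at the seat top, so the overall height is 441 + 35 + 399 = 875 mm.


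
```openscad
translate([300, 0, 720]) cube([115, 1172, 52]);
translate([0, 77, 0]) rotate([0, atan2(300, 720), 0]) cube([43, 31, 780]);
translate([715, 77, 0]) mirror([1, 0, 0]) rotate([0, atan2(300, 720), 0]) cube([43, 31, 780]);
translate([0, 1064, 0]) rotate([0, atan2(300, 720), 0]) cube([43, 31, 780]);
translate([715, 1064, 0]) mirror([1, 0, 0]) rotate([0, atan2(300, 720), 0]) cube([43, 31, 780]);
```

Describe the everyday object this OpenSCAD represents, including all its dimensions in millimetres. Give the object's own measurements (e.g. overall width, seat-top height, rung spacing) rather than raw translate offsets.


A sawhorse. A 115×1172×52 mm beam (x, y, z) sits on two A-frame leg pairs. Each pair is two raked legs of 43×31 mm section (31 mm along y) splaying symmetrically in x. Each leg rises 720 mm vertically over 300 mm of horizontal reach and is 780 mm long along its own axis. Every leg's outer bottom edge rests on the floor and its outer top edge meets a bottom edge of the beam — the left legs (tilting toward +x) meet the beam's −x bottom edge, the right legs (their mirror images, tilting toward −x) meet its +x bottom edge — so the leg tops tuck under the beam, the beam's underside is 720 mm above the floor, and the feet are 715 mm apart outside-to-outside with the beam centred between them. The two leg pairs are set in 77 mm from either end of the beam.


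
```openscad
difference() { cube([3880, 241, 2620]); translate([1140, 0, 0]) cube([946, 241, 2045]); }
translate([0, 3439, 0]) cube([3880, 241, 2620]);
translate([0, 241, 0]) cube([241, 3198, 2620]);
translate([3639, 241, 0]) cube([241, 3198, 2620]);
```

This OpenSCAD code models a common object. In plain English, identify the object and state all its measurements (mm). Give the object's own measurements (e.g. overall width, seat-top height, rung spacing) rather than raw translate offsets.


A single room: four walls, each 2620 mm tall and 241 mm thick, enclosing an outside footprint 3880×3680 mm (x × y), no floor or roof. The front and back walls (−y and +y sides) run the full x-width; the side walls fit between their inner faces. A door opening 946 mm wide and 2045 mm tall is cut through the front wall from the floor up, its −x edge 1140 mm from the wall's −x end.


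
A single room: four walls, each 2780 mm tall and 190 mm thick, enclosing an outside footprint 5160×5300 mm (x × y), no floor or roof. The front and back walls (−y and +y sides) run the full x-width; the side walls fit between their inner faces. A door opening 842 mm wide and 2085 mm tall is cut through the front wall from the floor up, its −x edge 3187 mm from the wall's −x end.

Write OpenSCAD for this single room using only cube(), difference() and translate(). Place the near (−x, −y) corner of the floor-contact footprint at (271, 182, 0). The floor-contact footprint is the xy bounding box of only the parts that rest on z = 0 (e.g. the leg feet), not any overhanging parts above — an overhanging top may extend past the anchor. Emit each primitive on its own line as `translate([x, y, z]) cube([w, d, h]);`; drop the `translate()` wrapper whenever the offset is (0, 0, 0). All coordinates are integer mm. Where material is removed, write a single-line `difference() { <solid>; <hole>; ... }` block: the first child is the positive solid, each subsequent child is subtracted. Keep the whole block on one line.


difference() { translate([271, 182, 0]) cube([5160, 190, 2780]); translate([3458, 182, 0]) cube([842, 190, 2085]); }
translate([271, 5292, 0]) cube([5160, 190, 2780]);
translate([271, 372, 0]) cube([190, 4920, 2780]);
translate([5241, 372, 0]) cube([190, 4920, 2780]);


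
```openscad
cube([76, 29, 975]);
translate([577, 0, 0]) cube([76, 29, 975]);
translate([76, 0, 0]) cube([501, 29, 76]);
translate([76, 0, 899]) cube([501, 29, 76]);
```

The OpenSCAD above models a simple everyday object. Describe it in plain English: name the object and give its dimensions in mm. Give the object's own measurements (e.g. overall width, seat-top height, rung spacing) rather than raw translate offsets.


A rectangular picture frame lying in the x–z plane (depth along y). The opening is 501 mm wide (x) by 823 mm tall (z), surrounded by a border 76 mm wide on all four sides. The frame is 29 mm deep and is made of two full-height vertical stiles with two horizontal rails fitted between them.


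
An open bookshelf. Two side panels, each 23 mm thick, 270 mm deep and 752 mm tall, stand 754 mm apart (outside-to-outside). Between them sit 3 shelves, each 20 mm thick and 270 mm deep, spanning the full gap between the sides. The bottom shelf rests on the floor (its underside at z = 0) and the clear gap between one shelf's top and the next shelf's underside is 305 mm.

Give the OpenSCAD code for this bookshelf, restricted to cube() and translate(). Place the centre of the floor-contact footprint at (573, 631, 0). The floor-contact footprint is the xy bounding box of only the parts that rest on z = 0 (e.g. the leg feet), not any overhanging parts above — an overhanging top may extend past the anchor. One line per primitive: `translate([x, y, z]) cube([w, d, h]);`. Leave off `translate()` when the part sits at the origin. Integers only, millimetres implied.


translate([196, 496, 0]) cube([23, 270, 752]);
translate([927, 496, 0]) cube([23, 270, 752]);
translate([219, 496, 0]) cube([708, 270, 20]);
translate([219, 496, 325]) cube([708, 270, 20]);
translate([219, 496, 650]) cube([708, 270, 20]);


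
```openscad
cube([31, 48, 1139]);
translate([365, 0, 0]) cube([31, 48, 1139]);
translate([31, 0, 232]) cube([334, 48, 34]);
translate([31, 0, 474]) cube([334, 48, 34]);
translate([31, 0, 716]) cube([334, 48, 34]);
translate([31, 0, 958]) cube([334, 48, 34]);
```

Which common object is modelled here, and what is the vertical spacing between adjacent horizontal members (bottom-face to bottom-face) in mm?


A ladder. The rung spacing is 242 mm.

Two tall 31×48 posts with 4 short bars between them — a ladder. Adjacent rungs sit at z = 232 and z = 474, so the spacing is 474 − 232 = 242 mm.


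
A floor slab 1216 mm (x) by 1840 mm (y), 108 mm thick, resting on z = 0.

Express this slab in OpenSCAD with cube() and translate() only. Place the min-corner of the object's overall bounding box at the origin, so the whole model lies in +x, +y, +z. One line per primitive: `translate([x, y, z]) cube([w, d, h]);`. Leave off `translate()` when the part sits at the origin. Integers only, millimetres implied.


cube([1216, 1840, 108]);


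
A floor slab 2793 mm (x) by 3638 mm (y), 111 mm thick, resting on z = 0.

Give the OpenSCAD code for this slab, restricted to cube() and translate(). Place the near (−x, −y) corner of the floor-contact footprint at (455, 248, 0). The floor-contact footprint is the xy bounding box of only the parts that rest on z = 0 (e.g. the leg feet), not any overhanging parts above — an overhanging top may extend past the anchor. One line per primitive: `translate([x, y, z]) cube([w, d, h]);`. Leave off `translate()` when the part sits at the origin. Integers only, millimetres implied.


translate([455, 248, 0]) cube([2793, 3638, 111]);


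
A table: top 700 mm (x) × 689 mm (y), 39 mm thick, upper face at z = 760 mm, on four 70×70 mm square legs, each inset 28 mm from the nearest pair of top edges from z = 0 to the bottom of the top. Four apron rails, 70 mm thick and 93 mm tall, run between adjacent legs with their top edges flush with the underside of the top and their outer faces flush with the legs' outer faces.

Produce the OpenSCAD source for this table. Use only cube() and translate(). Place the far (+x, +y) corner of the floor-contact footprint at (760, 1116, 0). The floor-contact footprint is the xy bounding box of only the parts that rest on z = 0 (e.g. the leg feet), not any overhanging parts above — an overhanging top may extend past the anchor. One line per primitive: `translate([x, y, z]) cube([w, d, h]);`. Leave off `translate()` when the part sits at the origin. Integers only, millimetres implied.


translate([88, 455, 721]) cube([700, 689, 39]);
translate([116, 483, 0]) cube([70, 70, 721]);
translate([690, 483, 0]) cube([70, 70, 721]);
translate([116, 1046, 0]) cube([70, 70, 721]);
translate([690, 1046, 0]) cube([70, 70, 721]);
translate([186, 483, 628]) cube([504, 70, 93]);
translate([186, 1046, 628]) cube([504, 70, 93]);
translate([116, 553, 628]) cube([70, 493, 93]);
translate([690, 553, 628]) cube([70, 493, 93]);


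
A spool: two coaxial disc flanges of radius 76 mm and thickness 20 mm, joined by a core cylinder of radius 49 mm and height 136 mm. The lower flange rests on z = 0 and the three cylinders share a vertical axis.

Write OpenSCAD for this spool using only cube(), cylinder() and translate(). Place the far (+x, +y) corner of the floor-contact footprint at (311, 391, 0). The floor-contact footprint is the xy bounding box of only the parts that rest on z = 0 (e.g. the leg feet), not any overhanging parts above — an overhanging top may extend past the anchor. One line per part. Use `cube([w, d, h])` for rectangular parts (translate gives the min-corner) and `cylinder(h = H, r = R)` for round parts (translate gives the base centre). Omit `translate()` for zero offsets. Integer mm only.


translate([235, 315, 0]) cylinder(h = 20, r = 76);
translate([235, 315, 20]) cylinder(h = 136, r = 49);
translate([235, 315, 156]) cylinder(h = 20, r = 76);


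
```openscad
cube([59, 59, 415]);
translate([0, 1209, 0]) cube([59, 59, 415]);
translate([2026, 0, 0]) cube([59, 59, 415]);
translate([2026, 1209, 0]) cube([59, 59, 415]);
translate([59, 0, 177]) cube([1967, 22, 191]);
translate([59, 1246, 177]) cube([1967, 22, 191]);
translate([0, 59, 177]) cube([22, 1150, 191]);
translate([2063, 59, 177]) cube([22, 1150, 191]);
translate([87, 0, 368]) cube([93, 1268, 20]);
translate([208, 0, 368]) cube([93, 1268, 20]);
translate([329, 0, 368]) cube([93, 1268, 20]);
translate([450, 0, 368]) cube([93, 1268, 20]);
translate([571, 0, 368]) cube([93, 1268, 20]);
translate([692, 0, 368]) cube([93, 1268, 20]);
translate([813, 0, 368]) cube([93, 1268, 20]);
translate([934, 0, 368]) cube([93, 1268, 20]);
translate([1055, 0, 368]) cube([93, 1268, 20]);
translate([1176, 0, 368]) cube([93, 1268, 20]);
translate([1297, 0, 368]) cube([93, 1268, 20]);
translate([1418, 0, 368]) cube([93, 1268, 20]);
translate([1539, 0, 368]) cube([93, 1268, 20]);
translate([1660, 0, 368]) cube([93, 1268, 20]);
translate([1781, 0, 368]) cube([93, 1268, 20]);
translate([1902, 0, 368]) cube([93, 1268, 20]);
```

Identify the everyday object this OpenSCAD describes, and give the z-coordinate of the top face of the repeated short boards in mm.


A bed frame. The slat-top height is 388 mm.

Four posts, four rails, and a row of slats — a bed frame. Slats sit on the rails at z = 177 + 191 = 368; with slat thickness 20, the top is 388 mm.


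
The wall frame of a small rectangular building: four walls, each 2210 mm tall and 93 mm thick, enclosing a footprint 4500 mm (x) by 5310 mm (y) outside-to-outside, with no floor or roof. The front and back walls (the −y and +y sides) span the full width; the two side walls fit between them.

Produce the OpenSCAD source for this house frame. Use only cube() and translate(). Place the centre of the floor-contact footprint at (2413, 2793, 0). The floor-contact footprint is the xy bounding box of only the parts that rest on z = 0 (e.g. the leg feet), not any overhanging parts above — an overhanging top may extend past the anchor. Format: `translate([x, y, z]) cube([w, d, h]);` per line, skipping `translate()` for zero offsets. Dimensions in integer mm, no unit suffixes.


translate([163, 138, 0]) cube([4500, 93, 2210]);
translate([163, 5355, 0]) cube([4500, 93, 2210]);
translate([163, 231, 0]) cube([93, 5124, 2210]);
translate([4570, 231, 0]) cube([93, 5124, 2210]);


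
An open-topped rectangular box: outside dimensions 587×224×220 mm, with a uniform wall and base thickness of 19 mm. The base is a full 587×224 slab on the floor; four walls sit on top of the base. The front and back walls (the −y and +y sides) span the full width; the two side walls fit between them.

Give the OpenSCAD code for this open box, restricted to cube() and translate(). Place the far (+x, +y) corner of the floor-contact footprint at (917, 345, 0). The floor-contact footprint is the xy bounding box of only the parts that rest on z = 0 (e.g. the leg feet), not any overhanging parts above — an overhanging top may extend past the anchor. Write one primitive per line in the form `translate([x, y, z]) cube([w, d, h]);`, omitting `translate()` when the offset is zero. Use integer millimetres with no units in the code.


translate([330, 121, 0]) cube([587, 224, 19]);
translate([330, 121, 19]) cube([587, 19, 201]);
translate([330, 326, 19]) cube([587, 19, 201]);
translate([330, 140, 19]) cube([19, 186, 201]);
translate([898, 140, 19]) cube([19, 186, 201]);


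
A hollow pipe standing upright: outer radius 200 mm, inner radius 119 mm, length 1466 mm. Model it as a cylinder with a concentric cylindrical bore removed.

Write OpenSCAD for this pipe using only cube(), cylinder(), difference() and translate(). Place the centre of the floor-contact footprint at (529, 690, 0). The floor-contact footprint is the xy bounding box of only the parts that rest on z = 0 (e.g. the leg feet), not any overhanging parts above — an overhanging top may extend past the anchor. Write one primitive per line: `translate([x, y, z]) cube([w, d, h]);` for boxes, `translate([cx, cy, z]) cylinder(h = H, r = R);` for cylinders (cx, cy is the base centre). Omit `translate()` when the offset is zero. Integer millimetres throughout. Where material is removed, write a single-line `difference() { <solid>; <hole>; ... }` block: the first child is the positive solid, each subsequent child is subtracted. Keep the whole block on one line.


difference() { translate([529, 690, 0]) cylinder(h = 1466, r = 200); translate([529, 690, 0]) cylinder(h = 1466, r = 119); }


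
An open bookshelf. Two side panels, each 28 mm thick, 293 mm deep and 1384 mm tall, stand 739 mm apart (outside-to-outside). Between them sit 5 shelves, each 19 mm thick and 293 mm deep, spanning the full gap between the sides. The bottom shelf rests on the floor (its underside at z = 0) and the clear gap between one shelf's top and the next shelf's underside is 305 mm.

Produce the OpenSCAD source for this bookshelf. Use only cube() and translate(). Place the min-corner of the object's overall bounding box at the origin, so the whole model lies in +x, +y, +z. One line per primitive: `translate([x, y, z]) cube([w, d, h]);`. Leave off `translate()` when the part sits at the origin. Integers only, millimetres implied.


cube([28, 293, 1384]);
translate([711, 0, 0]) cube([28, 293, 1384]);
translate([28, 0, 0]) cube([683, 293, 19]);
translate([28, 0, 324]) cube([683, 293, 19]);
translate([28, 0, 648]) cube([683, 293, 19]);
translate([28, 0, 972]) cube([683, 293, 19]);
translate([28, 0, 1296]) cube([683, 293, 19]);


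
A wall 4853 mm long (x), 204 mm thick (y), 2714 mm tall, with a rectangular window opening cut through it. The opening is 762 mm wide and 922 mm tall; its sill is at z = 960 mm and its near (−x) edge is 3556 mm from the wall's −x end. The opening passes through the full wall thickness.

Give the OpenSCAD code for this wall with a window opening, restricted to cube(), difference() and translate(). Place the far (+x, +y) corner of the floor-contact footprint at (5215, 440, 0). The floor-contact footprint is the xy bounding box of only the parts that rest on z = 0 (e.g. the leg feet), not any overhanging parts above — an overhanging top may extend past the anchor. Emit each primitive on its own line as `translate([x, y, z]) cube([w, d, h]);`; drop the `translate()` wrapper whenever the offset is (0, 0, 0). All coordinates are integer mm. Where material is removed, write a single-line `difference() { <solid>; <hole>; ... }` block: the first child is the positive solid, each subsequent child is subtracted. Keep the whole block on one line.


difference() { translate([362, 236, 0]) cube([4853, 204, 2714]); translate([3918, 236, 960]) cube([762, 204, 922]); }


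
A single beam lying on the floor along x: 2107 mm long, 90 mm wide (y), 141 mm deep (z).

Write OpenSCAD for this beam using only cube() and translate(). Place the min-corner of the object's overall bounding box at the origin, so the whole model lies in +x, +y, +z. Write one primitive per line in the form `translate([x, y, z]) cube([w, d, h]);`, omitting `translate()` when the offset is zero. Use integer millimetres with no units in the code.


cube([2107, 90, 141]);


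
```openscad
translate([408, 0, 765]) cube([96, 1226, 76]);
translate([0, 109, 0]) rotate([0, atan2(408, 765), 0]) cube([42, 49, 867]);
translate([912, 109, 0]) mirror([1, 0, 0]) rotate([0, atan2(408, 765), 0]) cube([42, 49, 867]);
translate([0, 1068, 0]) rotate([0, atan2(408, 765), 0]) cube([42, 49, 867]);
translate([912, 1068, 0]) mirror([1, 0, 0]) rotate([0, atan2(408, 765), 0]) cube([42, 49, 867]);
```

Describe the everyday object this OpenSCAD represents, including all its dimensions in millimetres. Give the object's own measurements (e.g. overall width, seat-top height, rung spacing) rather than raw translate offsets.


A sawhorse. A 96×1226×76 mm beam (x, y, z) sits on two A-frame leg pairs. Each pair is two raked legs of 42×49 mm section (49 mm along y) splaying symmetrically in x. Each leg rises 765 mm vertically over 408 mm of horizontal reach and is 867 mm long along its own axis. Every leg's outer bottom edge rests on the floor and its outer top edge meets a bottom edge of the beam — the left legs (tilting toward +x) meet the beam's −x bottom edge, the right legs (their mirror images, tilting toward −x) meet its +x bottom edge — so the leg tops tuck under the beam, the beam's underside is 765 mm above the floor, and the feet are 912 mm apart outside-to-outside with the beam centred between them. The two leg pairs are set in 109 mm from either end of the beam.


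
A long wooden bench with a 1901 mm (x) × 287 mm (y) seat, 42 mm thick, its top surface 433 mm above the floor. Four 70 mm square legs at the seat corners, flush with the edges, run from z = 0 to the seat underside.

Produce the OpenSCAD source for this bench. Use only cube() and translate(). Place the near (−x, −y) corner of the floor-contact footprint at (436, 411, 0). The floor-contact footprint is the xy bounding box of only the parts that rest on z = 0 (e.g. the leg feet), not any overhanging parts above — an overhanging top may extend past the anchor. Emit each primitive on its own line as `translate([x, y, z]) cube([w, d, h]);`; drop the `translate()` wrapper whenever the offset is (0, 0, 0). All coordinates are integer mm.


// leg_h = 433 − 42 = 391
translate([436, 411, 391]) cube([1901, 287, 42]);
translate([436, 411, 0]) cube([70, 70, 391]);
translate([436, 628, 0]) cube([70, 70, 391]);
translate([2267, 411, 0]) cube([70, 70, 391]);
translate([2267, 628, 0]) cube([70, 70, 391]);


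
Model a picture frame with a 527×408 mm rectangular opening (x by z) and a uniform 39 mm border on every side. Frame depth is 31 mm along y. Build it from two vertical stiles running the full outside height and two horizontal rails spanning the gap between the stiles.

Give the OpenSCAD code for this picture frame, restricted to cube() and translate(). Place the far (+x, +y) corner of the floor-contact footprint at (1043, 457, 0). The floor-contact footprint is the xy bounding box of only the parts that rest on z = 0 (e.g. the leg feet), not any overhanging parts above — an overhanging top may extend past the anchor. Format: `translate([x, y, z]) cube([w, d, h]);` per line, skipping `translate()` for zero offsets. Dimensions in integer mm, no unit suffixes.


translate([438, 426, 0]) cube([39, 31, 486]);
translate([1004, 426, 0]) cube([39, 31, 486]);
translate([477, 426, 0]) cube([527, 31, 39]);
translate([477, 426, 447]) cube([527, 31, 39]);


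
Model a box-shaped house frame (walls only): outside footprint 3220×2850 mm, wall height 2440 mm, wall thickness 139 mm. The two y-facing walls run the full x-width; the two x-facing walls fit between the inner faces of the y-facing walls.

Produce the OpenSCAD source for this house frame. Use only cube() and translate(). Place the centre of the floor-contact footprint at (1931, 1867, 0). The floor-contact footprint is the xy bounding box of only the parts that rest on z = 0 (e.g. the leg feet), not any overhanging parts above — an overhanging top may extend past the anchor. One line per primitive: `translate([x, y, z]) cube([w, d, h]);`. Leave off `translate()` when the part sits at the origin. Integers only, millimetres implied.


translate([321, 442, 0]) cube([3220, 139, 2440]);
translate([321, 3153, 0]) cube([3220, 139, 2440]);
translate([321, 581, 0]) cube([139, 2572, 2440]);
translate([3402, 581, 0]) cube([139, 2572, 2440]);


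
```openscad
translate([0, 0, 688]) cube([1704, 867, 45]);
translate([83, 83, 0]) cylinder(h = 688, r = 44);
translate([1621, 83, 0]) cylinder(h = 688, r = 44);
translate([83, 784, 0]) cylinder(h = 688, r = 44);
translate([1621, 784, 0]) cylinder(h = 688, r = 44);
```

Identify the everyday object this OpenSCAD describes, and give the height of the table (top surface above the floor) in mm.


A table. The table height is 733 mm.

A 1704×867×45 slab sits at z = 688 on four Ø88 mm round legs — a table. The top surface is at 688 + 45 = 733 mm.


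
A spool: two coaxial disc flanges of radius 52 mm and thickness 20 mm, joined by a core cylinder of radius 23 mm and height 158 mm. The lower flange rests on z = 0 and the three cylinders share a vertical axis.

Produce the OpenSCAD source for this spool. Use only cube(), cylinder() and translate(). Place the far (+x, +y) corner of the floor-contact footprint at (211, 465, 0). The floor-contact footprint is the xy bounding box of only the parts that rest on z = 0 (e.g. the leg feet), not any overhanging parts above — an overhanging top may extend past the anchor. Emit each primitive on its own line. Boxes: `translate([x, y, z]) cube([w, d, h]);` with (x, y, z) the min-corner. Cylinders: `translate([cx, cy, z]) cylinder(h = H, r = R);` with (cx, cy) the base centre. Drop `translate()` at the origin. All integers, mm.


translate([159, 413, 0]) cylinder(h = 20, r = 52);
translate([159, 413, 20]) cylinder(h = 158, r = 23);
translate([159, 413, 178]) cylinder(h = 20, r = 52);


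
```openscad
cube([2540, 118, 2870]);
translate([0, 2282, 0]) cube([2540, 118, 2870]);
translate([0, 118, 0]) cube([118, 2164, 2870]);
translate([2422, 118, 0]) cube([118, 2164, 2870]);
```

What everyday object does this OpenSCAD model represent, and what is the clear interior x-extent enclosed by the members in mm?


A house (or room) frame. The interior width is 2304 mm.

Four 2870 mm walls enclosing a rectangle with no floor or roof — a room or house frame. Outside width is 2540 mm and wall thickness is 118 mm, so the interior width is 2540 − 2 × 118 = 2304 mm.


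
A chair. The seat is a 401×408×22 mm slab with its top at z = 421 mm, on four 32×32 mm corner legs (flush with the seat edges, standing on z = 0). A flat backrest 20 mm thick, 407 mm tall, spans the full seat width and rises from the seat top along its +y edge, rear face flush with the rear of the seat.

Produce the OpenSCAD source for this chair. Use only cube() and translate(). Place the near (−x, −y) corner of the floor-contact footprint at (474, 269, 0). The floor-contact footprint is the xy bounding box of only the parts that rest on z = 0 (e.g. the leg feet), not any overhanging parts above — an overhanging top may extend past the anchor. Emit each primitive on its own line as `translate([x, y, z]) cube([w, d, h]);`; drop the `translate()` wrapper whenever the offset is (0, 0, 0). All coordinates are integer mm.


translate([474, 269, 399]) cube([401, 408, 22]);
translate([474, 269, 0]) cube([32, 32, 399]);
translate([843, 269, 0]) cube([32, 32, 399]);
translate([474, 645, 0]) cube([32, 32, 399]);
translate([843, 645, 0]) cube([32, 32, 399]);
translate([474, 657, 421]) cube([401, 20, 407]);


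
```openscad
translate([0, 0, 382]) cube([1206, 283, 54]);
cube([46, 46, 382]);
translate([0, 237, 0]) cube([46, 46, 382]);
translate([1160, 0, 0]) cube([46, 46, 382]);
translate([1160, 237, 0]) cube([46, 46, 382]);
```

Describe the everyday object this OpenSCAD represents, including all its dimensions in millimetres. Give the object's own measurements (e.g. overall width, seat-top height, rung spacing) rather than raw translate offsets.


A long wooden bench with a 1206 mm (x) × 283 mm (y) seat, 54 mm thick, its top surface 436 mm above the floor. Four 46 mm square legs at the seat corners, flush with the edges, run from z = 0 to the seat underside.


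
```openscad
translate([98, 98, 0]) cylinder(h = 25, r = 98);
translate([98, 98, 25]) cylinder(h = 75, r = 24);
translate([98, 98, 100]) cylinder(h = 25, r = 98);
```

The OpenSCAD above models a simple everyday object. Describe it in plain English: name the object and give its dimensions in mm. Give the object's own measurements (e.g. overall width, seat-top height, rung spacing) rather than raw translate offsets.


A spool: two coaxial disc flanges of radius 98 mm and thickness 25 mm, joined by a core cylinder of radius 24 mm and height 75 mm. The lower flange rests on z = 0 and the three cylinders share a vertical axis.


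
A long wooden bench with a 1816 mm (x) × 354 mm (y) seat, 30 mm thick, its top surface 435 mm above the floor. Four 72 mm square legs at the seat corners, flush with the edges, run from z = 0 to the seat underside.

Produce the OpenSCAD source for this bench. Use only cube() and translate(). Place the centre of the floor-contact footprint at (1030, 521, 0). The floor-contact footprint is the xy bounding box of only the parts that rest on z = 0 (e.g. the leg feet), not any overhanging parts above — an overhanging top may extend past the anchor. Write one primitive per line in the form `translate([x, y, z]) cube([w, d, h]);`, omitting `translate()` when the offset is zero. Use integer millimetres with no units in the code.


translate([122, 344, 405]) cube([1816, 354, 30]);
translate([122, 344, 0]) cube([72, 72, 405]);
translate([122, 626, 0]) cube([72, 72, 405]);
translate([1866, 344, 0]) cube([72, 72, 405]);
translate([1866, 626, 0]) cube([72, 72, 405]);


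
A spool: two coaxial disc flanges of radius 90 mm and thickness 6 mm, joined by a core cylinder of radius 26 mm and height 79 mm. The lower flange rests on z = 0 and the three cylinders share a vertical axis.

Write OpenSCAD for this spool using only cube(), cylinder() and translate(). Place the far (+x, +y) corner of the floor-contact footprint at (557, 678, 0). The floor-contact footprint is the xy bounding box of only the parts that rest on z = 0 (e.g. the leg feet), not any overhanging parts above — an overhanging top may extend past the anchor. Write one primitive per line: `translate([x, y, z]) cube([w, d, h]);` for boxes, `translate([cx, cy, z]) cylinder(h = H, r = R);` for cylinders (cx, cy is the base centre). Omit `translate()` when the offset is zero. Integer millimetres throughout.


translate([467, 588, 0]) cylinder(h = 6, r = 90);
translate([467, 588, 6]) cylinder(h = 79, r = 26);
translate([467, 588, 85]) cylinder(h = 6, r = 90);


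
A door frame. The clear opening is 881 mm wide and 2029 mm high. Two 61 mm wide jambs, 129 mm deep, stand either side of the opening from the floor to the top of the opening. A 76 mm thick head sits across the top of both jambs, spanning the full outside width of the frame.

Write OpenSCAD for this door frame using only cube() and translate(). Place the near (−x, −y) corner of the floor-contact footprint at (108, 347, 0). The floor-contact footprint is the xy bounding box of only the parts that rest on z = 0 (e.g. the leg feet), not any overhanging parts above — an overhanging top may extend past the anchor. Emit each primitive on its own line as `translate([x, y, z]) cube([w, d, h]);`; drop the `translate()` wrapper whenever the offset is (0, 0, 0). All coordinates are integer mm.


translate([108, 347, 0]) cube([61, 129, 2029]);
translate([1050, 347, 0]) cube([61, 129, 2029]);
translate([108, 347, 2029]) cube([1003, 129, 76]);


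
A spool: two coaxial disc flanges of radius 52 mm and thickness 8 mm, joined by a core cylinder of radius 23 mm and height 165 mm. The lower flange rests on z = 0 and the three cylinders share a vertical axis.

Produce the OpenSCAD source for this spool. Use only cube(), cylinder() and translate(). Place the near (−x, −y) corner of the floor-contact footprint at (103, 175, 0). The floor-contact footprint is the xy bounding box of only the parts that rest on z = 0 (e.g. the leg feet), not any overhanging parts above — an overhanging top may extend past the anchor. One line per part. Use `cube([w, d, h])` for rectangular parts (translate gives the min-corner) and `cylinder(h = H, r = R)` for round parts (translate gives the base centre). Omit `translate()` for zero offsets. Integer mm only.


translate([155, 227, 0]) cylinder(h = 8, r = 52);
translate([155, 227, 8]) cylinder(h = 165, r = 23);
translate([155, 227, 173]) cylinder(h = 8, r = 52);


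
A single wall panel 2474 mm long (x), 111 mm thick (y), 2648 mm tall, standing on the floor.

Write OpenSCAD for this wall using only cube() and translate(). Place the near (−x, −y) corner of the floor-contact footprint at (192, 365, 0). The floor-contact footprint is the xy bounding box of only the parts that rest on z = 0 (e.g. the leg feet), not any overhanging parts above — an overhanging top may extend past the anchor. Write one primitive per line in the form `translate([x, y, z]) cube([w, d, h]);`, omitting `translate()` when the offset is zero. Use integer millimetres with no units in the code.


translate([192, 365, 0]) cube([2474, 111, 2648]);


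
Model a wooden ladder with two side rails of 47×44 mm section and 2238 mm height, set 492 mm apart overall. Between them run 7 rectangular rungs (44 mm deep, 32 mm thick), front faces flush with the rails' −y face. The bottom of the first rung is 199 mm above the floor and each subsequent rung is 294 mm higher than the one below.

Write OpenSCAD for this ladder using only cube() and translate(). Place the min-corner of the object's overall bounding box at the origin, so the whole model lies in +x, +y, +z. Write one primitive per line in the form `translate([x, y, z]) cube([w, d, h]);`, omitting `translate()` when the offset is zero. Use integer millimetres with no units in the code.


// rung span = 492 - 2*47 = 398
// rung[k] z = 199 + k*294
cube([47, 44, 2238]);
translate([445, 0, 0]) cube([47, 44, 2238]);
translate([47, 0, 199]) cube([398, 44, 32]);
translate([47, 0, 493]) cube([398, 44, 32]);
translate([47, 0, 787]) cube([398, 44, 32]);
translate([47, 0, 1081]) cube([398, 44, 32]);
translate([47, 0, 1375]) cube([398, 44, 32]);
translate([47, 0, 1669]) cube([398, 44, 32]);
translate([47, 0, 1963]) cube([398, 44, 32]);


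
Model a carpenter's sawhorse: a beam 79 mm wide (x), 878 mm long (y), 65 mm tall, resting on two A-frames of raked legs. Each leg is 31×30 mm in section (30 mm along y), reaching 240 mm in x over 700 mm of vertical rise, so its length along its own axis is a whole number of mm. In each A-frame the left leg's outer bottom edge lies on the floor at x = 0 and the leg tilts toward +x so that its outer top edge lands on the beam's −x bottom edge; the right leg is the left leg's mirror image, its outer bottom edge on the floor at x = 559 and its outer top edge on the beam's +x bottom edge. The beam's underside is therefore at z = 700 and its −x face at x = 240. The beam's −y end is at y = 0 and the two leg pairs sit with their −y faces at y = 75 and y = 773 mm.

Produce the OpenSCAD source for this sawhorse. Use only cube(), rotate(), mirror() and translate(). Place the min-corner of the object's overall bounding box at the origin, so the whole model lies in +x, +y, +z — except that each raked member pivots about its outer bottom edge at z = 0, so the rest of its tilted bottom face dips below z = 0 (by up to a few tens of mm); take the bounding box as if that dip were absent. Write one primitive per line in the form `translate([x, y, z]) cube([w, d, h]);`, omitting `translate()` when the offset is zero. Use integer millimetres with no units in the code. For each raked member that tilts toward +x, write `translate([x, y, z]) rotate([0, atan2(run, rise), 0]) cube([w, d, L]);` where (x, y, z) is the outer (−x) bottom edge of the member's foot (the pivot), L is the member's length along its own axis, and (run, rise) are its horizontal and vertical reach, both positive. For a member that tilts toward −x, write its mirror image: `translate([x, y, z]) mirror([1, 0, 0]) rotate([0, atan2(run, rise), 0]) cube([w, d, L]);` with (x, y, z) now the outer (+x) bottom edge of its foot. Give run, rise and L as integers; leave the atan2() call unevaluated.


translate([240, 0, 700]) cube([79, 878, 65]);
translate([0, 75, 0]) rotate([0, atan2(240, 700), 0]) cube([31, 30, 740]);
translate([559, 75, 0]) mirror([1, 0, 0]) rotate([0, atan2(240, 700), 0]) cube([31, 30, 740]);
translate([0, 773, 0]) rotate([0, atan2(240, 700), 0]) cube([31, 30, 740]);
translate([559, 773, 0]) mirror([1, 0, 0]) rotate([0, atan2(240, 700), 0]) cube([31, 30, 740]);


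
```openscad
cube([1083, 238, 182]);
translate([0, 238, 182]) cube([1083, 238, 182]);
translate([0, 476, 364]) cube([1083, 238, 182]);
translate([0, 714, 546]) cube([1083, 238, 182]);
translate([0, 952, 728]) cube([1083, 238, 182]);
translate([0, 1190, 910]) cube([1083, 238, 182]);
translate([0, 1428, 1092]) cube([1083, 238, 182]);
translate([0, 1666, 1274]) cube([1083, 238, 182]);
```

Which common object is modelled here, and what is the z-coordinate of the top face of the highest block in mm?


A staircase. The total rise is 1456 mm.

8 identical blocks, each offset up and back from the previous — a staircase. Each step is 182 mm tall and there are 8 of them, so the total rise is 8 × 182 = 1456 mm.


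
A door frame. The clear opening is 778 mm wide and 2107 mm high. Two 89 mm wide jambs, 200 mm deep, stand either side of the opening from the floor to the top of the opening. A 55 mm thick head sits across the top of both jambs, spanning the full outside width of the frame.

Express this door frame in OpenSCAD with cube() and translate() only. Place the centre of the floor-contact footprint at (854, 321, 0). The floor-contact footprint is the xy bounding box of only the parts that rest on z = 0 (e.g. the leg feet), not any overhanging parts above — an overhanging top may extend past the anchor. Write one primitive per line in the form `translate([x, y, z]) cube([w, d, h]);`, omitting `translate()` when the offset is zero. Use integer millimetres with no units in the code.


translate([376, 221, 0]) cube([89, 200, 2107]);
translate([1243, 221, 0]) cube([89, 200, 2107]);
translate([376, 221, 2107]) cube([956, 200, 55]);


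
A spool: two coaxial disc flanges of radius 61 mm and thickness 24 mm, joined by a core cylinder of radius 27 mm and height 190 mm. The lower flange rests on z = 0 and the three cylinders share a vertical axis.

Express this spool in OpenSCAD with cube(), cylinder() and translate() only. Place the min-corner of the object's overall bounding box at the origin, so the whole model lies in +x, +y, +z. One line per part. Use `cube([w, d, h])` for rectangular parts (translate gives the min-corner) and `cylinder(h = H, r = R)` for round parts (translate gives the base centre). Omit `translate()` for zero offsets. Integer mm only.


translate([61, 61, 0]) cylinder(h = 24, r = 61);
translate([61, 61, 24]) cylinder(h = 190, r = 27);
translate([61, 61, 214]) cylinder(h = 24, r = 61);


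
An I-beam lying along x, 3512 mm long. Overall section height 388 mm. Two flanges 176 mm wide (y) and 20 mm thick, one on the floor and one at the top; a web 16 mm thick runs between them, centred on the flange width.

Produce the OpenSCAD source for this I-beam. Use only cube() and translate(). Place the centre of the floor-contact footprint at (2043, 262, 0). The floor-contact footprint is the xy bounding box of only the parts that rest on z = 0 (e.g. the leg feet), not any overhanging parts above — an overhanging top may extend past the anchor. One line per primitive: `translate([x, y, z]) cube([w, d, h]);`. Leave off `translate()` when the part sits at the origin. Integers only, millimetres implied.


translate([287, 174, 0]) cube([3512, 176, 20]);
translate([287, 254, 20]) cube([3512, 16, 348]);
translate([287, 174, 368]) cube([3512, 176, 20]);


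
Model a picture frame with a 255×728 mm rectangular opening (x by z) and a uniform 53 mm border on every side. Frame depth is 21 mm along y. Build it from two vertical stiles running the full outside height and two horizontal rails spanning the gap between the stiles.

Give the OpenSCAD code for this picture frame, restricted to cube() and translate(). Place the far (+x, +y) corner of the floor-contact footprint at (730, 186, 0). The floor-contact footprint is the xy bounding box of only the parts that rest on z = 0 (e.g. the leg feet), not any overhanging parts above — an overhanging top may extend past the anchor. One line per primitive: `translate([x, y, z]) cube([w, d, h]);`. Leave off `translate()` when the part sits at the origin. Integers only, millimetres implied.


translate([369, 165, 0]) cube([53, 21, 834]);
translate([677, 165, 0]) cube([53, 21, 834]);
translate([422, 165, 0]) cube([255, 21, 53]);
translate([422, 165, 781]) cube([255, 21, 53]);
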